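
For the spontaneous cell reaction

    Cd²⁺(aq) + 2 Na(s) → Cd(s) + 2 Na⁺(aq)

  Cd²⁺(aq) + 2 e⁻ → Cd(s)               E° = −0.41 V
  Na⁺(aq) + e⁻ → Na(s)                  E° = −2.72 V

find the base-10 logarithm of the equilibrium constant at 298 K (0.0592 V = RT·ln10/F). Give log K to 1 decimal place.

The Cd²⁺/Cd couple is reduced (cathode); E°cell = −0.41 − (−2.72) = +2.31 V with n = 2.
At equilibrium E = 0, so log K = nE°cell / 0.0592 = (2)(+2.31) / 0.0592 = 78.0.

log K = 78.0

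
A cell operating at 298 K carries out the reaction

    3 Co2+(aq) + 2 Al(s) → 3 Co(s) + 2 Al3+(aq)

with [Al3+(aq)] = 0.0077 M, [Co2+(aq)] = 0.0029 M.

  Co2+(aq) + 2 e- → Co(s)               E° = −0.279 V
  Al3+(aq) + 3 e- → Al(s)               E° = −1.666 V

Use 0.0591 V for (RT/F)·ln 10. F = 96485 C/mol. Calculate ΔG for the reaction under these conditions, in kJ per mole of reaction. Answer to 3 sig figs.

−784 kJ/mol

E°cell = −0.279 − (−1.666) = +1.387 V; the balanced reaction transfers n = 6 electrons.
Here Q = [Al3+(aq)]^2 / [Co2+(aq)]^3 = 2.43×10^3 (log Q = 3.386), giving E = +1.387 − (0.0591/6)·(3.386) = +1.3536 V.
Then ΔG = −nFE = −6 × 96485 × +1.3536 J/mol = −784 kJ/mol.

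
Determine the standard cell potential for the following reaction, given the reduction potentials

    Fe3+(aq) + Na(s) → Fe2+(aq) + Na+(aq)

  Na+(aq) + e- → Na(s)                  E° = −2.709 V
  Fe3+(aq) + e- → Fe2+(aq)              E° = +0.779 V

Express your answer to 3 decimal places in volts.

Fe3+(aq) gains electrons, so the Fe³⁺/Fe²⁺ couple is the cathode; the Na⁺/Na couple is the anode.
E°cell = E°(cathode) − E°(anode) = +0.779 − (−2.709) = +3.488 V.
The positive value indicates the reaction is spontaneous as written.

+3.488 V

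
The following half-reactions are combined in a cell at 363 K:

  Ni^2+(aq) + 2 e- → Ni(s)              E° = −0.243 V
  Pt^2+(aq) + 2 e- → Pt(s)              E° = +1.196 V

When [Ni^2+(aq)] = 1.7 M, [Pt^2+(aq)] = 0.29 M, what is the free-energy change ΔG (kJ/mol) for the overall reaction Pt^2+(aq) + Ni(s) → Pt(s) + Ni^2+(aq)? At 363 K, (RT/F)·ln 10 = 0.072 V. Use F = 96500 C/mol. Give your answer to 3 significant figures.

−272 kJ/mol

With Pt²⁺/Pt reduced at the cathode, E°cell = +1.196 − (−0.243) = +1.439 V and n = 2.
Q = [Ni^2+(aq)] / [Pt^2+(aq)] = 5.86, so log Q = 0.768 and E = +1.439 − (0.072/2)(0.768) = +1.4114 V.
ΔG = −nFE = −(2)(96500)(+1.4114) J/mol = −272 kJ/mol.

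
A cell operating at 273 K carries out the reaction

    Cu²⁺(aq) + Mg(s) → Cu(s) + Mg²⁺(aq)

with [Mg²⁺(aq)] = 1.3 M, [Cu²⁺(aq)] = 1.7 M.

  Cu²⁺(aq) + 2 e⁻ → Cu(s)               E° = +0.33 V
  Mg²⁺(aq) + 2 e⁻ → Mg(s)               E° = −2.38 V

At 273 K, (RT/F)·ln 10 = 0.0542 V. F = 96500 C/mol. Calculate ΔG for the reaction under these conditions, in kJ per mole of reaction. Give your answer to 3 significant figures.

The standard cell potential is +0.33 − (−2.38) = +2.71 V, with n = 2 electrons in the balanced equation.
Q = [Mg²⁺(aq)] / [Cu²⁺(aq)] = 0.765, so log Q = −0.117 and E = +2.71 − (0.0542/2)(−0.117) = +2.7132 V.
ΔG = −nFE = −(2)(96500)(+2.7132) J/mol = −524 kJ/mol.

−524 kJ/mol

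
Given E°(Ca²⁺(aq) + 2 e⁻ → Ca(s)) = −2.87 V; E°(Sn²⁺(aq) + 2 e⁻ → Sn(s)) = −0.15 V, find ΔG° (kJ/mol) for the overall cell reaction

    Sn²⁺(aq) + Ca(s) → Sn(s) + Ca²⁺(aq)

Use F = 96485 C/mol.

In the reaction as written Sn²⁺(aq) is reduced, so the Sn²⁺/Sn couple is the cathode and Ca²⁺/Ca is the anode.
E°cell = −0.15 − (−2.87) = +2.72 V; balancing electrons gives n = 2.
ΔG° = −nFE°cell = −(2)(96485)(+2.72) J/mol = −525 kJ/mol.

−525 kJ/mol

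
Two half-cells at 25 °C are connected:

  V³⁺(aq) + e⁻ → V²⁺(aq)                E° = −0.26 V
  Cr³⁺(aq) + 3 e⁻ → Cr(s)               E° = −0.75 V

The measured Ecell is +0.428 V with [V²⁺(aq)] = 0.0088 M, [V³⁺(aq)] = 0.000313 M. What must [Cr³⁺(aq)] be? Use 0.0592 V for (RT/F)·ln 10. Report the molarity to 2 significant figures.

0.062 M

The V³⁺/V²⁺ couple has the larger reduction potential, so it is the cathode: E°cell = −0.26 − (−0.75) = +0.49 V and n = 3.
From the Nernst equation, log Q = n(E° − E)/0.0592 = 3·(+0.49 − (+0.428))/0.0592 = 3.142.
Balancing electrons gives 3 V³⁺(aq) + Cr(s) → 3 V²⁺(aq) + Cr³⁺(aq); thus Q = ([V²⁺(aq)]^3·[Cr³⁺(aq)]) / [V³⁺(aq)]^3.
Solving for the unknown gives log [Cr³⁺(aq)] = −1.205, so [Cr³⁺(aq)] ≈ 0.062 M.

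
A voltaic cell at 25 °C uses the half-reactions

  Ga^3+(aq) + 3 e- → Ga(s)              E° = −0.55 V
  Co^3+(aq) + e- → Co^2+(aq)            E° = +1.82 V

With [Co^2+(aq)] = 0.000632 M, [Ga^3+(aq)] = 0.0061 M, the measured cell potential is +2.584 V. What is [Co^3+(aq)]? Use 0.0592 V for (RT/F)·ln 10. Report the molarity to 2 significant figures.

0.48 M

Co³⁺/Co²⁺ is the cathode (higher E°); E°cell = +1.82 − (−0.55) = +2.37 V with n = 3.
Rearranging E = E° − (0.0592/n)·log Q gives log Q = 3(+2.37 − (+2.584))/0.0592 = −10.845.
The balanced reaction is 3 Co^3+(aq) + Ga(s) → 3 Co^2+(aq) + Ga^3+(aq), so Q = ([Co^2+(aq)]^3·[Ga^3+(aq)]) / [Co^3+(aq)]^3.
Solving for the unknown gives log [Co^3+(aq)] = −0.323, so [Co^3+(aq)] ≈ 0.48 M.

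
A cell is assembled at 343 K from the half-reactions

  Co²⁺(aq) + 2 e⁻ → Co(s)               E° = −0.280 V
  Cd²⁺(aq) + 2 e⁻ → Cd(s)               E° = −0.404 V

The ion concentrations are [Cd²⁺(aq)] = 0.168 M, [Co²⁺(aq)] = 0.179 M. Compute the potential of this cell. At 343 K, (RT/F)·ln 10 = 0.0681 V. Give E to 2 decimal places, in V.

+0.12 V

The Co²⁺/Co couple has the more positive E°, so it is the cathode; Cd²⁺/Cd is the anode.
E°cell = E°cat − E°an = −0.280 − (−0.404) = +0.124 V; n = 2.
The balanced reaction is Co²⁺(aq) + Cd(s) → Co(s) + Cd²⁺(aq), so Q = [Cd²⁺(aq)] / [Co²⁺(aq)] = 0.939 and log Q = −0.028.
By the Nernst equation, E = +0.124 − (0.0681/2)·(−0.028) = +0.12 V.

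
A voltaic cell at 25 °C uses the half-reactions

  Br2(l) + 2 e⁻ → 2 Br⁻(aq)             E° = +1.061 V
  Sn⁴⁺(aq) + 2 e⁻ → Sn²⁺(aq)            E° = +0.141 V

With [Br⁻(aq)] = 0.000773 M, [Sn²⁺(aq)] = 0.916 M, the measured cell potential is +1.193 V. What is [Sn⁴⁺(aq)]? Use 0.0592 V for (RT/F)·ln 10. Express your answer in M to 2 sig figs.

Br₂/Br⁻ is the cathode (higher E°); E°cell = +1.061 − (+0.141) = +0.920 V with n = 2.
Rearranging E = E° − (0.0592/n)·log Q gives log Q = 2(+0.920 − (+1.193))/0.0592 = −9.223.
The balanced reaction is Br2(l) + Sn²⁺(aq) → 2 Br⁻(aq) + Sn⁴⁺(aq), so Q = ([Br⁻(aq)]^2·[Sn⁴⁺(aq)]) / [Sn²⁺(aq)].
Substituting the known concentrations and solving, log [Sn⁴⁺(aq)] = −3.037 and [Sn⁴⁺(aq)] = 0.00092 M.

0.00092 M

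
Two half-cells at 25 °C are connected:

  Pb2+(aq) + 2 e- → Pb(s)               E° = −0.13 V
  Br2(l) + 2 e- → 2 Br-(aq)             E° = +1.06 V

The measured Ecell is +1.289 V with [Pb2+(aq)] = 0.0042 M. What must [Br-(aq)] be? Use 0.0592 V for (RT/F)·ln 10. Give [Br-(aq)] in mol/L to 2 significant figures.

0.33 M

With Br₂/Br⁻ at the cathode and Pb²⁺/Pb at the anode, E°cell = +1.06 − (−0.13) = +1.19 V (n = 2).
Since E = E° − (0.0592/n)·log Q, log Q = n(E° − E)/0.0592 = −3.345.
For Br2(l) + Pb(s) → 2 Br-(aq) + Pb2+(aq), the reaction quotient is Q = [Br-(aq)]^2·[Pb2+(aq)].
Isolating [Br-(aq)] in Q = 10^{−3.345} yields log [Br-(aq)] = −0.484, i.e. 0.33 M.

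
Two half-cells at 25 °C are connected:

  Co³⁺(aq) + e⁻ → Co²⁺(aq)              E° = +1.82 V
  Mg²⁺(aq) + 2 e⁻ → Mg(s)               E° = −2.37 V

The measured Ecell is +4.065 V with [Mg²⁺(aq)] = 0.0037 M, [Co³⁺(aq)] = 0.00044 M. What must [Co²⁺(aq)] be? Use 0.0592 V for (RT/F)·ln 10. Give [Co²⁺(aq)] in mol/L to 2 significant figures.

0.94 M

Co³⁺/Co²⁺ is the cathode (higher E°); E°cell = +1.82 − (−2.37) = +4.19 V with n = 2.
Since E = E° − (0.0592/n)·log Q, log Q = n(E° − E)/0.0592 = 4.223.
For 2 Co³⁺(aq) + Mg(s) → 2 Co²⁺(aq) + Mg²⁺(aq), the reaction quotient is Q = ([Co²⁺(aq)]^2·[Mg²⁺(aq)]) / [Co³⁺(aq)]^2.
Solving for the unknown gives log [Co²⁺(aq)] = −0.029, so [Co²⁺(aq)] ≈ 0.94 M.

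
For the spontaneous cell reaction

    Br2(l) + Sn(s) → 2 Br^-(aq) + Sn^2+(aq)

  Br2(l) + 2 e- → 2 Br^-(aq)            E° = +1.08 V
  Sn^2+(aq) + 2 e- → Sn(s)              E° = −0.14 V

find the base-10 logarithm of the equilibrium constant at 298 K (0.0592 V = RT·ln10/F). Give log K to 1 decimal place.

The Br₂/Br⁻ couple is reduced (cathode); E°cell = +1.08 − (−0.14) = +1.22 V with n = 2.
At equilibrium E = 0, so log K = nE°cell / 0.0592 = (2)(+1.22) / 0.0592 = 41.2.

log K = 41.2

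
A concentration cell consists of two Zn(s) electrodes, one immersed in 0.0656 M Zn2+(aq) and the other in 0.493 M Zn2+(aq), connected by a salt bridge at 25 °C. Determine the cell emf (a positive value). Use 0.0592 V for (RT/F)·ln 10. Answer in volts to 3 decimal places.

For a concentration cell E°cell = 0, since both electrodes use the same couple.
The compartment with the higher Zn2+(aq) concentration (0.493 M) acts as the cathode; ions are reduced there and produced at the dilute (0.0656 M) anode.
With n = 2, Ecell = −(0.0592/2)·log([dilute]/[conc]) = −(0.0592/2)·log(0.0656/0.493) = +0.026 V.

0.026 V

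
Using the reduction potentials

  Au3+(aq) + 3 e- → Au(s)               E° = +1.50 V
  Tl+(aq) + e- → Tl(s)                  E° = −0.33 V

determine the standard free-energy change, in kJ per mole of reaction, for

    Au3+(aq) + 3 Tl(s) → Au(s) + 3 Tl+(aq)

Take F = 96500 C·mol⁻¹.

−530 kJ/mol

In the reaction as written Au3+(aq) is reduced, so the Au³⁺/Au couple is the cathode and Tl⁺/Tl is the anode.
E°cell = +1.50 − (−0.33) = +1.83 V; balancing electrons gives n = 3.
ΔG° = −nFE°cell = −(3)(96500)(+1.83) J/mol = −530 kJ/mol.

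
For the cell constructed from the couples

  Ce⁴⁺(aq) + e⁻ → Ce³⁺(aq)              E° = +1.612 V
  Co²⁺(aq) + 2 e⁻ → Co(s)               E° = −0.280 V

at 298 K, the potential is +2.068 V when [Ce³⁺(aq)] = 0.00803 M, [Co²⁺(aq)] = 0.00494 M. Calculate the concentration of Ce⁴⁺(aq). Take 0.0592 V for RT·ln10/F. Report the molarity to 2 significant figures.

0.53 M

Ce⁴⁺/Ce³⁺ is the cathode (higher E°); E°cell = +1.612 − (−0.280) = +1.892 V with n = 2.
Since E = E° − (0.0592/n)·log Q, log Q = n(E° − E)/0.0592 = −5.946.
For 2 Ce⁴⁺(aq) + Co(s) → 2 Ce³⁺(aq) + Co²⁺(aq), the reaction quotient is Q = ([Ce³⁺(aq)]^2·[Co²⁺(aq)]) / [Ce⁴⁺(aq)]^2.
Solving for the unknown gives log [Ce⁴⁺(aq)] = −0.275, so [Ce⁴⁺(aq)] ≈ 0.53 M.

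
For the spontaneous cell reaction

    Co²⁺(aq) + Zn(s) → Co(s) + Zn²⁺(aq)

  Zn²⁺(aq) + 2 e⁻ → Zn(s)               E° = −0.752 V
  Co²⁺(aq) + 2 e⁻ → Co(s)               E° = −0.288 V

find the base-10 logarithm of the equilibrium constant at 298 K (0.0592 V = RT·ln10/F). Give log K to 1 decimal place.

log K = 15.7

The Co²⁺/Co couple is reduced (cathode); E°cell = −0.288 − (−0.752) = +0.464 V with n = 2.
At equilibrium E = 0, so log K = nE°cell / 0.0592 = (2)(+0.464) / 0.0592 = 15.7.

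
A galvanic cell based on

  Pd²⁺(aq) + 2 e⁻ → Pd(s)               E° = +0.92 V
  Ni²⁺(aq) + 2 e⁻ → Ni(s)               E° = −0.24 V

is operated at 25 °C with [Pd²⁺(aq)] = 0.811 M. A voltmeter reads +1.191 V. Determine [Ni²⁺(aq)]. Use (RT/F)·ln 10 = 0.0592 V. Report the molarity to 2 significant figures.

With Pd²⁺/Pd at the cathode and Ni²⁺/Ni at the anode, E°cell = +0.92 − (−0.24) = +1.16 V (n = 2).
From the Nernst equation, log Q = n(E° − E)/0.0592 = 2·(+1.16 − (+1.191))/0.0592 = −1.047.
For Pd²⁺(aq) + Ni(s) → Pd(s) + Ni²⁺(aq), the reaction quotient is Q = [Ni²⁺(aq)] / [Pd²⁺(aq)].
Isolating [Ni²⁺(aq)] in Q = 10^{−1.047} yields log [Ni²⁺(aq)] = −1.138, i.e. 0.073 M.

0.073 M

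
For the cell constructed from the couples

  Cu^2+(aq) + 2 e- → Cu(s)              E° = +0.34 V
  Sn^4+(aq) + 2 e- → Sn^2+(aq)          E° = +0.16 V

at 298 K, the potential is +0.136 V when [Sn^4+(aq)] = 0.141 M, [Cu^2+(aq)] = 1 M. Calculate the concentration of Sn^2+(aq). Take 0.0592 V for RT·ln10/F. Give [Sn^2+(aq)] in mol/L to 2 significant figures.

The Cu²⁺/Cu couple has the larger reduction potential, so it is the cathode: E°cell = +0.34 − (+0.16) = +0.18 V and n = 2.
From the Nernst equation, log Q = n(E° − E)/0.0592 = 2·(+0.18 − (+0.136))/0.0592 = 1.486.
For Cu^2+(aq) + Sn^2+(aq) → Cu(s) + Sn^4+(aq), the reaction quotient is Q = [Sn^4+(aq)] / ([Cu^2+(aq)]·[Sn^2+(aq)]).
Isolating [Sn^2+(aq)] in Q = 10^{1.486} yields log [Sn^2+(aq)] = −2.337, i.e. 0.0046 M.

0.0046 M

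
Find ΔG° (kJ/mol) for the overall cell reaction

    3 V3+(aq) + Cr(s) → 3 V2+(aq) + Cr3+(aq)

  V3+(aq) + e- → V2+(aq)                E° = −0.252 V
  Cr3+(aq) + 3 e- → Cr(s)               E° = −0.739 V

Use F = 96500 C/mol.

In the reaction as written V3+(aq) is reduced, so the V³⁺/V²⁺ couple is the cathode and Cr³⁺/Cr is the anode.
E°cell = −0.252 − (−0.739) = +0.487 V; balancing electrons gives n = 3.
ΔG° = −nFE°cell = −(3)(96500)(+0.487) J/mol = −141 kJ/mol.

−141 kJ/mol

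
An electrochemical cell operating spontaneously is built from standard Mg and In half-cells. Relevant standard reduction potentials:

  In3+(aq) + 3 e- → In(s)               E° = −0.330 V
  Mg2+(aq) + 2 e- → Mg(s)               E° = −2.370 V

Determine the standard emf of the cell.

The In³⁺/In couple has the higher E°, so In ion is reduced (cathode) and Mg is oxidized (anode).
E°cell = E°(cathode) − E°(anode) = −0.330 − (−2.370) = +2.040 V.

+2.040 V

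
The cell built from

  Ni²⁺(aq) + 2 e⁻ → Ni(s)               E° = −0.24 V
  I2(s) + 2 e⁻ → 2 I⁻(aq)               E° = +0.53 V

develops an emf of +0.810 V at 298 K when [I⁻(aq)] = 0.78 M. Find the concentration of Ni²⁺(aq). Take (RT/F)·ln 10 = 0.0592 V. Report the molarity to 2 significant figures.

The I₂/I⁻ couple has the larger reduction potential, so it is the cathode: E°cell = +0.53 − (−0.24) = +0.77 V and n = 2.
From the Nernst equation, log Q = n(E° − E)/0.0592 = 2·(+0.77 − (+0.810))/0.0592 = −1.351.
Balancing electrons gives I2(s) + Ni(s) → 2 I⁻(aq) + Ni²⁺(aq); thus Q = [I⁻(aq)]^2·[Ni²⁺(aq)].
Substituting the known concentrations and solving, log [Ni²⁺(aq)] = −1.135 and [Ni²⁺(aq)] = 0.073 M.

0.073 M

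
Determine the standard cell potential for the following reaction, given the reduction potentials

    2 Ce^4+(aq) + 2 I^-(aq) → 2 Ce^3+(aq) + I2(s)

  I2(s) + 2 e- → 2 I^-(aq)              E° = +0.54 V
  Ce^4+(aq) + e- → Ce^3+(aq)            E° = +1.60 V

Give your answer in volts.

Ce^4+(aq) gains electrons, so the Ce⁴⁺/Ce³⁺ couple is the cathode; the I₂/I⁻ couple is the anode.
E°cell = E°(cathode) − E°(anode) = +1.60 − (+0.54) = +1.06 V.

+1.06 V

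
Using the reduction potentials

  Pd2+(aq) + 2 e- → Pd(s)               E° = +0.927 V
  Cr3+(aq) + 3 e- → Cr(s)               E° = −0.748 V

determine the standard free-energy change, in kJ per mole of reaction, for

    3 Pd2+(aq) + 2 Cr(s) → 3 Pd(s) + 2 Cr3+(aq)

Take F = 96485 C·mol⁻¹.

In the reaction as written Pd2+(aq) is reduced, so the Pd²⁺/Pd couple is the cathode and Cr³⁺/Cr is the anode.
E°cell = +0.927 − (−0.748) = +1.675 V; balancing electrons gives n = 6.
ΔG° = −nFE°cell = −(6)(96485)(+1.675) J/mol = −970 kJ/mol.

−970 kJ/mol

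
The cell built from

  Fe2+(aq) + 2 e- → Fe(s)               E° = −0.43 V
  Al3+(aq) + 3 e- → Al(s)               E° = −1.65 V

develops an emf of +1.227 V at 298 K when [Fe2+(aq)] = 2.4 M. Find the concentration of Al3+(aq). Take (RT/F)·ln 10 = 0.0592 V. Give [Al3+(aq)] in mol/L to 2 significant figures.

1.6 M

The Fe²⁺/Fe couple has the larger reduction potential, so it is the cathode: E°cell = −0.43 − (−1.65) = +1.22 V and n = 6.
From the Nernst equation, log Q = n(E° − E)/0.0592 = 6·(+1.22 − (+1.227))/0.0592 = −0.709.
For 3 Fe2+(aq) + 2 Al(s) → 3 Fe(s) + 2 Al3+(aq), the reaction quotient is Q = [Al3+(aq)]^2 / [Fe2+(aq)]^3.
Isolating [Al3+(aq)] in Q = 10^{−0.709} yields log [Al3+(aq)] = 0.216, i.e. 1.6 M.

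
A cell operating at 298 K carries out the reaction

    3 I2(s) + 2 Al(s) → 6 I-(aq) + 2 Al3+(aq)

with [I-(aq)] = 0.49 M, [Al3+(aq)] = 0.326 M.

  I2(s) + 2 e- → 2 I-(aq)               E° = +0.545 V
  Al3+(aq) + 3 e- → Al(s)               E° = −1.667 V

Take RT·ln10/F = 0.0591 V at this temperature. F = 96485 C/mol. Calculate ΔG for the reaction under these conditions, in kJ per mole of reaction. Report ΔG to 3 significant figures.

−1300 kJ/mol

E°cell = +0.545 − (−1.667) = +2.212 V; the balanced reaction transfers n = 6 electrons.
Q = [I-(aq)]^6·[Al3+(aq)]^2 = 0.00147, so log Q = −2.832 and E = +2.212 − (0.0591/6)(−2.832) = +2.2399 V.
Finally ΔG = −nFE = −(6)(96485 C/mol)(+2.2399 V) = −1300 kJ/mol.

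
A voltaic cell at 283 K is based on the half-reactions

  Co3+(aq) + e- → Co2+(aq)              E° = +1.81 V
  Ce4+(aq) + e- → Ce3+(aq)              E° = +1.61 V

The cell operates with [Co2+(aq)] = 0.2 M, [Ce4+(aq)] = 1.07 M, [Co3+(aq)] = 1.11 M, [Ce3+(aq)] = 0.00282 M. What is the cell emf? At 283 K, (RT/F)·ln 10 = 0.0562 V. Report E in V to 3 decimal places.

+0.097 V

The Co³⁺/Co²⁺ couple has the more positive E°, so it is the cathode; Ce⁴⁺/Ce³⁺ is the anode.
E°cell = E°cat − E°an = +1.81 − (+1.61) = +0.20 V; n = 1.
The balanced reaction is Co3+(aq) + Ce3+(aq) → Co2+(aq) + Ce4+(aq), so Q = ([Co2+(aq)]·[Ce4+(aq)]) / ([Co3+(aq)]·[Ce3+(aq)]) = 68.4 and log Q = 1.835.
By the Nernst equation, E = +0.20 − (0.0562/1)·(1.835) = +0.097 V.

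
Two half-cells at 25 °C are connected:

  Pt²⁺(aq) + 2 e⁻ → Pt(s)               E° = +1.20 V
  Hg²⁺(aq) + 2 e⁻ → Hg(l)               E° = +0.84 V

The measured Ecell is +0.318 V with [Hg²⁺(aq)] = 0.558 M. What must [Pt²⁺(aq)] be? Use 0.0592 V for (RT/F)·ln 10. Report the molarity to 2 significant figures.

With Pt²⁺/Pt at the cathode and Hg²⁺/Hg at the anode, E°cell = +1.20 − (+0.84) = +0.36 V (n = 2).
Since E = E° − (0.0592/n)·log Q, log Q = n(E° − E)/0.0592 = 1.419.
The balanced reaction is Pt²⁺(aq) + Hg(l) → Pt(s) + Hg²⁺(aq), so Q = [Hg²⁺(aq)] / [Pt²⁺(aq)].
Isolating [Pt²⁺(aq)] in Q = 10^{1.419} yields log [Pt²⁺(aq)] = −1.672, i.e. 0.021 M.

0.021 M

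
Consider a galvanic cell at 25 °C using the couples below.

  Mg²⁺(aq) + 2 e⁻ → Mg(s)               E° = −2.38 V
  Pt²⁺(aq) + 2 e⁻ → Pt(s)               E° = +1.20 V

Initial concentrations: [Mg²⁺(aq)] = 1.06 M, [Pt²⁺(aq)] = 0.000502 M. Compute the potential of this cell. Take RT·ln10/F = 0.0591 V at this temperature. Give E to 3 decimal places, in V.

The Pt²⁺/Pt couple has the more positive E°, so it is the cathode; Mg²⁺/Mg is the anode.
The standard potential is +1.20 − (−2.38) = +3.58 V and the balanced reaction transfers n = 2 electrons.
The balanced reaction is Pt²⁺(aq) + Mg(s) → Pt(s) + Mg²⁺(aq), so Q = [Mg²⁺(aq)] / [Pt²⁺(aq)] = 2.11×10^3 and log Q = 3.325.
By the Nernst equation, E = +3.58 − (0.0591/2)·(3.325) = +3.482 V.

+3.482 V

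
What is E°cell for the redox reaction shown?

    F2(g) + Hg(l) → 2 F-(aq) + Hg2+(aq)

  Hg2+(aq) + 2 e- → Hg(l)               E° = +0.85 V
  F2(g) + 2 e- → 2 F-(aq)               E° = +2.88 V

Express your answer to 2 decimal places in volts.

+2.03 V

In the reaction as written, F2(g) is reduced (cathode) and Hg2+(aq) is produced by oxidation at the anode.
E°cell = E°(cathode) − E°(anode) = +2.88 − (+0.85) = +2.03 V.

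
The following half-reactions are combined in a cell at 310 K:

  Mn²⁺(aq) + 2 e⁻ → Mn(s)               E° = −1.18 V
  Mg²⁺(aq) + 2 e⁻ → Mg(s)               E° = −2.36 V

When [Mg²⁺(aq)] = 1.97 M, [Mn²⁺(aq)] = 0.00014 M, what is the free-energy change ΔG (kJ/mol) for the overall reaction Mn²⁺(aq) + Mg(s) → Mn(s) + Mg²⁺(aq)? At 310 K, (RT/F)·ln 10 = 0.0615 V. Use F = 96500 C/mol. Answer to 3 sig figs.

The standard cell potential is −1.18 − (−2.36) = +1.18 V, with n = 2 electrons in the balanced equation.
Here Q = [Mg²⁺(aq)] / [Mn²⁺(aq)] = 1.41×10^4 (log Q = 4.148), giving E = +1.18 − (0.0615/2)·(4.148) = +1.0524 V.
Finally ΔG = −nFE = −(2)(96500 C/mol)(+1.0524 V) = −203 kJ/mol.

−203 kJ/mol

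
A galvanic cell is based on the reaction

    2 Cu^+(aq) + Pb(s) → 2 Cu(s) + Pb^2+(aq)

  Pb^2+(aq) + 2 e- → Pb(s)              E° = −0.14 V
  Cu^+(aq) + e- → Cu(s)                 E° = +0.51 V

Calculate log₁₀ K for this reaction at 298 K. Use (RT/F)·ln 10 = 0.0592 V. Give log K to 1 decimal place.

log K = 22.0

The Cu⁺/Cu couple is reduced (cathode); E°cell = +0.51 − (−0.14) = +0.65 V with n = 2.
At equilibrium E = 0, so log K = nE°cell / 0.0592 = (2)(+0.65) / 0.0592 = 22.0.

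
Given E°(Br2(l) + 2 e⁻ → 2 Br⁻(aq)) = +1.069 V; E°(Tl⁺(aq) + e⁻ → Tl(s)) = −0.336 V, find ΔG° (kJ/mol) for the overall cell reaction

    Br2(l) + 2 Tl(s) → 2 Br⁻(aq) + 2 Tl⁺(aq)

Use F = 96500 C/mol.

In the reaction as written Br2(l) is reduced, so the Br₂/Br⁻ couple is the cathode and Tl⁺/Tl is the anode.
E°cell = +1.069 − (−0.336) = +1.405 V; balancing electrons gives n = 2.
ΔG° = −nFE°cell = −(2)(96500)(+1.405) J/mol = −271 kJ/mol.

−271 kJ/mol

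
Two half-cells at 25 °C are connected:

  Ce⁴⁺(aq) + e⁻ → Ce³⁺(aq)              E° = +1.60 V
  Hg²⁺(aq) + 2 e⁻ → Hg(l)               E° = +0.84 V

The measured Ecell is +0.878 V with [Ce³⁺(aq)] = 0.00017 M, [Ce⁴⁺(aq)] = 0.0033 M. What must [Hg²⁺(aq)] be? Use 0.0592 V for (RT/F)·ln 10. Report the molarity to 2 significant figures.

0.039 M

With Ce⁴⁺/Ce³⁺ at the cathode and Hg²⁺/Hg at the anode, E°cell = +1.60 − (+0.84) = +0.76 V (n = 2).
Rearranging E = E° − (0.0592/n)·log Q gives log Q = 2(+0.76 − (+0.878))/0.0592 = −3.986.
For 2 Ce⁴⁺(aq) + Hg(l) → 2 Ce³⁺(aq) + Hg²⁺(aq), the reaction quotient is Q = ([Ce³⁺(aq)]^2·[Hg²⁺(aq)]) / [Ce⁴⁺(aq)]^2.
Isolating [Hg²⁺(aq)] in Q = 10^{−3.986} yields log [Hg²⁺(aq)] = −1.410, i.e. 0.039 M.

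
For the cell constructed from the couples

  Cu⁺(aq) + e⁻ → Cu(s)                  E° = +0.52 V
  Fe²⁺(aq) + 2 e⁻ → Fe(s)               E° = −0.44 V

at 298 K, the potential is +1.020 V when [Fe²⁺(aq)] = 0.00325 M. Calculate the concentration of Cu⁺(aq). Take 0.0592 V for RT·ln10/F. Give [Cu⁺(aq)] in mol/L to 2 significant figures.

0.59 M

The Cu⁺/Cu couple has the larger reduction potential, so it is the cathode: E°cell = +0.52 − (−0.44) = +0.96 V and n = 2.
Rearranging E = E° − (0.0592/n)·log Q gives log Q = 2(+0.96 − (+1.020))/0.0592 = −2.027.
Balancing electrons gives 2 Cu⁺(aq) + Fe(s) → 2 Cu(s) + Fe²⁺(aq); thus Q = [Fe²⁺(aq)] / [Cu⁺(aq)]^2.
Substituting the known concentrations and solving, log [Cu⁺(aq)] = −0.231 and [Cu⁺(aq)] = 0.59 M.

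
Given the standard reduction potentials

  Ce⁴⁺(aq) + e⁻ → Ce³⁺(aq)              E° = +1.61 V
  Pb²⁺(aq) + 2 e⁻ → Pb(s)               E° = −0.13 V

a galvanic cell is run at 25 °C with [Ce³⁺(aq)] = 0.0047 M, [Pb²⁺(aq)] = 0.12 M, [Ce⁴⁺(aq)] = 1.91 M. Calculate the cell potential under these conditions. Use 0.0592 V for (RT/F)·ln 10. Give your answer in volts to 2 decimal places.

+1.92 V

Since E°(Ce⁴⁺/Ce³⁺) > E°(Pb²⁺/Pb), Ce⁴⁺/Ce³⁺ serves as the cathode.
E°cell = +1.61 − (−0.13) = +1.74 V, with n = 2 electrons transferred.
Balancing gives 2 Ce⁴⁺(aq) + Pb(s) → 2 Ce³⁺(aq) + Pb²⁺(aq); hence Q = ([Ce³⁺(aq)]^2·[Pb²⁺(aq)]) / [Ce⁴⁺(aq)]^2 = 7.27×10^−7 (log Q = −6.139).
By the Nernst equation, E = +1.74 − (0.0592/2)·(−6.139) = +1.92 V.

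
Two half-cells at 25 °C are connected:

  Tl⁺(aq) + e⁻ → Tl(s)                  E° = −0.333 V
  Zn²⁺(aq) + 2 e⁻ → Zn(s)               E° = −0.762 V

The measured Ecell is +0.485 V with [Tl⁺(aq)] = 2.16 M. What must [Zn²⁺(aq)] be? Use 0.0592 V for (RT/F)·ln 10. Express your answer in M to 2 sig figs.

0.060 M

The Tl⁺/Tl couple has the larger reduction potential, so it is the cathode: E°cell = −0.333 − (−0.762) = +0.429 V and n = 2.
From the Nernst equation, log Q = n(E° − E)/0.0592 = 2·(+0.429 − (+0.485))/0.0592 = −1.892.
For 2 Tl⁺(aq) + Zn(s) → 2 Tl(s) + Zn²⁺(aq), the reaction quotient is Q = [Zn²⁺(aq)] / [Tl⁺(aq)]^2.
Solving for the unknown gives log [Zn²⁺(aq)] = −1.223, so [Zn²⁺(aq)] ≈ 0.060 M.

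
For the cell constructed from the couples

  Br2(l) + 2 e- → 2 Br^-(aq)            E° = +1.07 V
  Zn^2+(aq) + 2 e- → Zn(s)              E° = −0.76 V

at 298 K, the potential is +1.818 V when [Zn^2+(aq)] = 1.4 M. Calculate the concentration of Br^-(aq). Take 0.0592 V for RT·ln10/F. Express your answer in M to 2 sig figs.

1.3 M

Br₂/Br⁻ is the cathode (higher E°); E°cell = +1.07 − (−0.76) = +1.83 V with n = 2.
Rearranging E = E° − (0.0592/n)·log Q gives log Q = 2(+1.83 − (+1.818))/0.0592 = 0.405.
Balancing electrons gives Br2(l) + Zn(s) → 2 Br^-(aq) + Zn^2+(aq); thus Q = [Br^-(aq)]^2·[Zn^2+(aq)].
Substituting the known concentrations and solving, log [Br^-(aq)] = 0.129 and [Br^-(aq)] = 1.3 M.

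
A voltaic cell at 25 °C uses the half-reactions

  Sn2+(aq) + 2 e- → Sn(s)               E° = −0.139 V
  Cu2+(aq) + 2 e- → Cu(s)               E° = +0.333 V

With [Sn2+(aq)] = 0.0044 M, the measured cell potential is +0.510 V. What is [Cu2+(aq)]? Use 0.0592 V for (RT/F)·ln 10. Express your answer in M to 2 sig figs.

Cu²⁺/Cu is the cathode (higher E°); E°cell = +0.333 − (−0.139) = +0.472 V with n = 2.
Since E = E° − (0.0592/n)·log Q, log Q = n(E° − E)/0.0592 = −1.284.
The balanced reaction is Cu2+(aq) + Sn(s) → Cu(s) + Sn2+(aq), so Q = [Sn2+(aq)] / [Cu2+(aq)].
Isolating [Cu2+(aq)] in Q = 10^{−1.284} yields log [Cu2+(aq)] = −1.073, i.e. 0.085 M.

0.085 M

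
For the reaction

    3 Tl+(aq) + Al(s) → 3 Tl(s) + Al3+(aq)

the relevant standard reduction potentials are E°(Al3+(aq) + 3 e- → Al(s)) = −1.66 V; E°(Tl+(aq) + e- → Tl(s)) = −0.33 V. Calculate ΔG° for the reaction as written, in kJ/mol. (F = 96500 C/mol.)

In the reaction as written Tl+(aq) is reduced, so the Tl⁺/Tl couple is the cathode and Al³⁺/Al is the anode.
E°cell = −0.33 − (−1.66) = +1.33 V; balancing electrons gives n = 3.
ΔG° = −nFE°cell = −(3)(96500)(+1.33) J/mol = −385 kJ/mol.

−385 kJ/mol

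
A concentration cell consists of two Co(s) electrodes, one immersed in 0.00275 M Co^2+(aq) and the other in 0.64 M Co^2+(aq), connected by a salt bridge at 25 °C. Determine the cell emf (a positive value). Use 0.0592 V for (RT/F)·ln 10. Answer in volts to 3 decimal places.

For a concentration cell E°cell = 0, since both electrodes use the same couple.
The compartment with the higher Co^2+(aq) concentration (0.64 M) acts as the cathode; ions are reduced there and produced at the dilute (0.00275 M) anode.
With n = 2, Ecell = −(0.0592/2)·log([dilute]/[conc]) = −(0.0592/2)·log(0.00275/0.64) = +0.070 V.

0.070 V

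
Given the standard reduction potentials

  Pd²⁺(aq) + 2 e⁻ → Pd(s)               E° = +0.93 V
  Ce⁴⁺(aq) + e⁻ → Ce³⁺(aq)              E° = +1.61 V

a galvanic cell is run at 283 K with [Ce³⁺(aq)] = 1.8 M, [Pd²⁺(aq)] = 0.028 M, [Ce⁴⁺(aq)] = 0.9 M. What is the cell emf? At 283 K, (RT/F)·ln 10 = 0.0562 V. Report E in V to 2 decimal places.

Since E°(Ce⁴⁺/Ce³⁺) > E°(Pd²⁺/Pd), Ce⁴⁺/Ce³⁺ serves as the cathode.
E°cell = E°cat − E°an = +1.61 − (+0.93) = +0.68 V; n = 2.
Balancing gives 2 Ce⁴⁺(aq) + Pd(s) → 2 Ce³⁺(aq) + Pd²⁺(aq); hence Q = ([Ce³⁺(aq)]^2·[Pd²⁺(aq)]) / [Ce⁴⁺(aq)]^2 = 0.112 (log Q = −0.951).
Applying E = E° − (RT ln10/nF)·log Q gives +0.68 − (0.0562/2)(−0.951) = +0.71 V.

+0.71 V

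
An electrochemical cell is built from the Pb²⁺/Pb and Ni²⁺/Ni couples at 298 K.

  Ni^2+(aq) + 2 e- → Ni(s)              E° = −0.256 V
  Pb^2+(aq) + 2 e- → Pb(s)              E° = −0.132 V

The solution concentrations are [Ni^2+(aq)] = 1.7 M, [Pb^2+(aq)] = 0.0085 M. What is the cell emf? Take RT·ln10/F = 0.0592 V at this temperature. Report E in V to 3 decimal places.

+0.056 V

The Pb²⁺/Pb couple has the more positive E°, so it is the cathode; Ni²⁺/Ni is the anode.
E°cell = −0.132 − (−0.256) = +0.124 V, with n = 2 electrons transferred.
The balanced reaction is Pb^2+(aq) + Ni(s) → Pb(s) + Ni^2+(aq), so Q = [Ni^2+(aq)] / [Pb^2+(aq)] = 200 and log Q = 2.301.
By the Nernst equation, E = +0.124 − (0.0592/2)·(2.301) = +0.056 V.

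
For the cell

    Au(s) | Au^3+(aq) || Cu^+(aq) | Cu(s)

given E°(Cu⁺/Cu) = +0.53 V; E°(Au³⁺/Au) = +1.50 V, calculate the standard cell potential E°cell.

By convention the left-hand electrode in cell notation is the anode (oxidation) and the right-hand electrode is the cathode (reduction).
E°cell = E°(right) − E°(left) = +0.53 − (+1.50) = −0.97 V.
The negative sign shows that, as written, the cell would require an external voltage to drive the reaction.

−0.97 V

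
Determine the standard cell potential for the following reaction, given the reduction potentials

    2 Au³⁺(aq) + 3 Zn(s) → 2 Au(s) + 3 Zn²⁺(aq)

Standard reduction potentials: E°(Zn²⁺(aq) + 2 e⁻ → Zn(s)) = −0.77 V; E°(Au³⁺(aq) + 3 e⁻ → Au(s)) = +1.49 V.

+2.26 V

Au³⁺(aq) gains electrons, so the Au³⁺/Au couple is the cathode; the Zn²⁺/Zn couple is the anode.
E°cell = E°(cathode) − E°(anode) = +1.49 − (−0.77) = +2.26 V.
The positive value indicates the reaction is spontaneous as written.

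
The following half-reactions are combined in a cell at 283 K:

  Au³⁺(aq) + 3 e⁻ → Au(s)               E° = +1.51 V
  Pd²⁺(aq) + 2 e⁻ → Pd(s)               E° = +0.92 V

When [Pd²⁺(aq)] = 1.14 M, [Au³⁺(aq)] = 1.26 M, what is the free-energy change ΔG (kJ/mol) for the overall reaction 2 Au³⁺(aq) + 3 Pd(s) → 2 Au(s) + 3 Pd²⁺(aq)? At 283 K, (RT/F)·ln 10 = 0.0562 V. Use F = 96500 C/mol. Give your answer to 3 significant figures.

With Au³⁺/Au reduced at the cathode, E°cell = +1.51 − (+0.92) = +0.59 V and n = 6.
The reaction quotient is [Pd²⁺(aq)]^3 / [Au³⁺(aq)]^2 = 0.933; by Nernst, E = +0.59 − (0.0562/6)(−0.030) = +0.5903 V.
Finally ΔG = −nFE = −(6)(96500 C/mol)(+0.5903 V) = −342 kJ/mol.

−342 kJ/mol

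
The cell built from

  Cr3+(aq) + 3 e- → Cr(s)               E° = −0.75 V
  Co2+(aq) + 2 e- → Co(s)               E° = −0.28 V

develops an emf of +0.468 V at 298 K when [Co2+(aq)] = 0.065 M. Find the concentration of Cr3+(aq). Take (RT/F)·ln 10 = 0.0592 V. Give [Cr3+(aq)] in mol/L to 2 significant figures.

Co²⁺/Co is the cathode (higher E°); E°cell = −0.28 − (−0.75) = +0.47 V with n = 6.
Rearranging E = E° − (0.0592/n)·log Q gives log Q = 6(+0.47 − (+0.468))/0.0592 = 0.203.
For 3 Co2+(aq) + 2 Cr(s) → 3 Co(s) + 2 Cr3+(aq), the reaction quotient is Q = [Cr3+(aq)]^2 / [Co2+(aq)]^3.
Solving for the unknown gives log [Cr3+(aq)] = −1.679, so [Cr3+(aq)] ≈ 0.021 M.

0.021 M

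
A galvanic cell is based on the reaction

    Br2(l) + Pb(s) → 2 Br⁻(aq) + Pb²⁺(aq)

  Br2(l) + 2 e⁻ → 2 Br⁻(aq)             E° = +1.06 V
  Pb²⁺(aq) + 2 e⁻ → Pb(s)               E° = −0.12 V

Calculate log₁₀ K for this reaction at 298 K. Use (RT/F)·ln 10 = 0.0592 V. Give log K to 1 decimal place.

The Br₂/Br⁻ couple is reduced (cathode); E°cell = +1.06 − (−0.12) = +1.18 V with n = 2.
At equilibrium E = 0, so log K = nE°cell / 0.0592 = (2)(+1.18) / 0.0592 = 39.9.

log K = 39.9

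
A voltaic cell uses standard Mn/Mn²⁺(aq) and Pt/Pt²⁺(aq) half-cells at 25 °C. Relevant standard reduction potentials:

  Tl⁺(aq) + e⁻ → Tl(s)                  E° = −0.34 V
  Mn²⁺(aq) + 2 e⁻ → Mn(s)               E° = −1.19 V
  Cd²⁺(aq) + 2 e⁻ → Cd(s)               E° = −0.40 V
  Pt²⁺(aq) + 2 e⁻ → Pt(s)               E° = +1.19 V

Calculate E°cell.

The Pt²⁺/Pt couple has the higher E°, so Pt ion is reduced (cathode) and Mn is oxidized (anode).
E°cell = E°(cathode) − E°(anode) = +1.19 − (−1.19) = +2.38 V.

+2.38 V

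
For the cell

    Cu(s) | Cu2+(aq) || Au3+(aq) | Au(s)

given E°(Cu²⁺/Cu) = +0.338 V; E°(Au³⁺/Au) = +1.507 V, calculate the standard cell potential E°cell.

+1.169 V

By convention the left-hand electrode in cell notation is the anode (oxidation) and the right-hand electrode is the cathode (reduction).
E°cell = E°(right) − E°(left) = +1.507 − (+0.338) = +1.169 V.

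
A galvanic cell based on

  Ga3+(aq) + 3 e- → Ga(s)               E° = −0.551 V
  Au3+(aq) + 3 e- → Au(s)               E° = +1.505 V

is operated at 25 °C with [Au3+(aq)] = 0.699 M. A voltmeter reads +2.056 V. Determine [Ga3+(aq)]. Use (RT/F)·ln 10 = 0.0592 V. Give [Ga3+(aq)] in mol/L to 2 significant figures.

0.70 M

The Au³⁺/Au couple has the larger reduction potential, so it is the cathode: E°cell = +1.505 − (−0.551) = +2.056 V and n = 3.
From the Nernst equation, log Q = n(E° − E)/0.0592 = 3·(+2.056 − (+2.056))/0.0592 = 0.000.
For Au3+(aq) + Ga(s) → Au(s) + Ga3+(aq), the reaction quotient is Q = [Ga3+(aq)] / [Au3+(aq)].
Solving for the unknown gives log [Ga3+(aq)] = −0.156, so [Ga3+(aq)] ≈ 0.70 M.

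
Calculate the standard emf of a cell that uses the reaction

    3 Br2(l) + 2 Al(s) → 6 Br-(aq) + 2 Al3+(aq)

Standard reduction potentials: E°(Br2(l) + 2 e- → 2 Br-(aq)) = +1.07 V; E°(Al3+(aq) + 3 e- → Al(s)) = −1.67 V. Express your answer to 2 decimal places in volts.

+2.74 V

In the reaction as written, Br2(l) is reduced (cathode) and Al3+(aq) is produced by oxidation at the anode.
E°cell = E°(cathode) − E°(anode) = +1.07 − (−1.67) = +2.74 V.
The positive value indicates the reaction is spontaneous as written.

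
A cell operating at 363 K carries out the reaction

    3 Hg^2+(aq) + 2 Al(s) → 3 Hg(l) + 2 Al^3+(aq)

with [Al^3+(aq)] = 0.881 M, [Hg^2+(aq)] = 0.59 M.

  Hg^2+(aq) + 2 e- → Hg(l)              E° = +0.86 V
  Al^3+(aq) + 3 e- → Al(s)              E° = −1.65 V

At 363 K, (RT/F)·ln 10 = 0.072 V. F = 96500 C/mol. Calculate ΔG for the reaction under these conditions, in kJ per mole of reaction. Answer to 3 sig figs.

E°cell = +0.86 − (−1.65) = +2.51 V; the balanced reaction transfers n = 6 electrons.
The reaction quotient is [Al^3+(aq)]^2 / [Hg^2+(aq)]^3 = 3.78; by Nernst, E = +2.51 − (0.072/6)(0.577) = +2.5031 V.
ΔG = −nFE = −(6)(96500)(+2.5031) J/mol = −1450 kJ/mol.

−1450 kJ/mol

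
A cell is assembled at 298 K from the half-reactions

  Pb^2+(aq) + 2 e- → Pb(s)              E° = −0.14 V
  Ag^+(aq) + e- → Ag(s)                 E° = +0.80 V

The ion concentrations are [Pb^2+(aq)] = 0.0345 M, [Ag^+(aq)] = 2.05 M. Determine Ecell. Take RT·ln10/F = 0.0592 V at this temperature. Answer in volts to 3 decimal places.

Ag⁺/Ag is reduced (cathode, E° = +0.80 V) and Pb²⁺/Pb is oxidized (anode).
The standard potential is +0.80 − (−0.14) = +0.94 V and the balanced reaction transfers n = 2 electrons.
The balanced reaction is 2 Ag^+(aq) + Pb(s) → 2 Ag(s) + Pb^2+(aq), so Q = [Pb^2+(aq)] / [Ag^+(aq)]^2 = 0.00821 and log Q = −2.086.
E = E° − (0.0592/n)·log Q = +0.94 − (0.0592/2)(−2.086) = +1.002 V.

+1.002 V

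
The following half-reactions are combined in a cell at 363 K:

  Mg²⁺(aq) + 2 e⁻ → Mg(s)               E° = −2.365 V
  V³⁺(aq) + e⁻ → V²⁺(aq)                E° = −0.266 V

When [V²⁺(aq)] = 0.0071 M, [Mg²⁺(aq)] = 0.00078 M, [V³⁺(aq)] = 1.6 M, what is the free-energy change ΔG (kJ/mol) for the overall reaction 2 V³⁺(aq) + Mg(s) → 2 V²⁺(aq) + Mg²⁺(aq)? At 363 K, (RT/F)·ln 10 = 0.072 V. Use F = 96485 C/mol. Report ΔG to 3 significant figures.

With V³⁺/V²⁺ reduced at the cathode, E°cell = −0.266 − (−2.365) = +2.099 V and n = 2.
Here Q = ([V²⁺(aq)]^2·[Mg²⁺(aq)]) / [V³⁺(aq)]^2 = 1.54×10^−8 (log Q = −7.814), giving E = +2.099 − (0.072/2)·(−7.814) = +2.3803 V.
Then ΔG = −nFE = −2 × 96485 × +2.3803 J/mol = −459 kJ/mol.

−459 kJ/mol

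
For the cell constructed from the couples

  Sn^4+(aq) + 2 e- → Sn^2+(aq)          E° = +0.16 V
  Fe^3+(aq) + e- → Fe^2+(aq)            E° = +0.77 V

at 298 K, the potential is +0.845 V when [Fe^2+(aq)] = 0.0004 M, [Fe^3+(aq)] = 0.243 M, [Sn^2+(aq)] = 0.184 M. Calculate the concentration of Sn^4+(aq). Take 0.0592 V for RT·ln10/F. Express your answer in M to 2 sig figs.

0.00078 M

The Fe³⁺/Fe²⁺ couple has the larger reduction potential, so it is the cathode: E°cell = +0.77 − (+0.16) = +0.61 V and n = 2.
Since E = E° − (0.0592/n)·log Q, log Q = n(E° − E)/0.0592 = −7.939.
Balancing electrons gives 2 Fe^3+(aq) + Sn^2+(aq) → 2 Fe^2+(aq) + Sn^4+(aq); thus Q = ([Fe^2+(aq)]^2·[Sn^4+(aq)]) / ([Fe^3+(aq)]^2·[Sn^2+(aq)]).
Substituting the known concentrations and solving, log [Sn^4+(aq)] = −3.107 and [Sn^4+(aq)] = 0.00078 M.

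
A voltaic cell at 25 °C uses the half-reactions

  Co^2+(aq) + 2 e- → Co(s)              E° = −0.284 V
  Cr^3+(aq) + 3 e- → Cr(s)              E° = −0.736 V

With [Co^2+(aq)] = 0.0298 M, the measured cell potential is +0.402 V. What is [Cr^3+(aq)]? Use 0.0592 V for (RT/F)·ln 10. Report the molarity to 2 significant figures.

With Co²⁺/Co at the cathode and Cr³⁺/Cr at the anode, E°cell = −0.284 − (−0.736) = +0.452 V (n = 6).
Rearranging E = E° − (0.0592/n)·log Q gives log Q = 6(+0.452 − (+0.402))/0.0592 = 5.068.
For 3 Co^2+(aq) + 2 Cr(s) → 3 Co(s) + 2 Cr^3+(aq), the reaction quotient is Q = [Cr^3+(aq)]^2 / [Co^2+(aq)]^3.
Solving for the unknown gives log [Cr^3+(aq)] = 0.245, so [Cr^3+(aq)] ≈ 1.8 M.

1.8 M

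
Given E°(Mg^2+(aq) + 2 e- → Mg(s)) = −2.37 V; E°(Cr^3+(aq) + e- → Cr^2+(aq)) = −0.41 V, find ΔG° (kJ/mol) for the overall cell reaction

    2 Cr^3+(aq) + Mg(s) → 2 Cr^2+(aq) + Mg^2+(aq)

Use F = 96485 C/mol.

−378 kJ/mol

In the reaction as written Cr^3+(aq) is reduced, so the Cr³⁺/Cr²⁺ couple is the cathode and Mg²⁺/Mg is the anode.
E°cell = −0.41 − (−2.37) = +1.96 V; balancing electrons gives n = 2.
ΔG° = −nFE°cell = −(2)(96485)(+1.96) J/mol = −378 kJ/mol.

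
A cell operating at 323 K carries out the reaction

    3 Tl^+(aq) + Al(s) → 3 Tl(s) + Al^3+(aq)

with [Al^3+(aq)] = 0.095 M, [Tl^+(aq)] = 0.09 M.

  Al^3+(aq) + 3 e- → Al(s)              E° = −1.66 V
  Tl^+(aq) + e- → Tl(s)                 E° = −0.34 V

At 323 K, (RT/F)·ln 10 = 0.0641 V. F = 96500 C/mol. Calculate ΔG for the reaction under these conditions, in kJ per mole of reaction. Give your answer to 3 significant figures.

−369 kJ/mol

E°cell = −0.34 − (−1.66) = +1.32 V; the balanced reaction transfers n = 3 electrons.
Here Q = [Al^3+(aq)] / [Tl^+(aq)]^3 = 130 (log Q = 2.115), giving E = +1.32 − (0.0641/3)·(2.115) = +1.2748 V.
ΔG = −nFE = −(3)(96500)(+1.2748) J/mol = −369 kJ/mol.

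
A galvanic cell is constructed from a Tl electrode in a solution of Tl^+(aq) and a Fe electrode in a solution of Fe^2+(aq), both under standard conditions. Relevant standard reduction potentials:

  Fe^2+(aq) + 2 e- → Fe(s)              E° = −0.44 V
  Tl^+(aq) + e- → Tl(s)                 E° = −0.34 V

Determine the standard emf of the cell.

+0.10 V

Of the two couples in this cell, the one with the more positive reduction potential is reduced at the cathode: here that is Tl⁺/Tl (−0.34 V); Fe²⁺/Fe (−0.44 V) is the anode.
E°cell = E°(cathode) − E°(anode) = −0.34 − (−0.44) = +0.10 V.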